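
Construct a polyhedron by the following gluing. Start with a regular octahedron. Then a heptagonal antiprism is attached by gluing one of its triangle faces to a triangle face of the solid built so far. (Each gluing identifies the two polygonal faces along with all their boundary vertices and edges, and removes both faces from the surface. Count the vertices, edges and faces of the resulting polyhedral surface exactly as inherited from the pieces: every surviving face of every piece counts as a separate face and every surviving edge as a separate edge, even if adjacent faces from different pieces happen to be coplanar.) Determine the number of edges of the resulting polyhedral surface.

A regular octahedron: V=6, E=12, F=8.
Attach a heptagonal antiprism (V=14, E=28, F=16) along a 3-gon: merge 3 vertices and 3 edges, delete both glued faces → V=17, E=37, F=22.
Check: V − E + F = 17 − 37 + 22 = 2.

37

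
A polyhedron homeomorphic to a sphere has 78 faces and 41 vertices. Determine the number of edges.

117

Here V − E + F = 2.
E = V + F − (2) = 41 + 78 − (2) = 117.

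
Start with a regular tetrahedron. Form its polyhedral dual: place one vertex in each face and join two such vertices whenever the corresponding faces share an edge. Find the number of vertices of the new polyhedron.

The base solid has V = 4, E = 6, F = 4.
The dual swaps V and F and preserves E: V′ = F = 4, E′ = E = 6, F′ = V = 4.

4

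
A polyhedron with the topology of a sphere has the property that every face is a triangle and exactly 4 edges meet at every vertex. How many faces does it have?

8

Each face has 3 edges and each edge borders two faces, so 2E = 3F.
Each vertex has degree 4, so 4V = 2E and hence V = 3F/4.
Euler: V − E + F = 2 ⇒ (3F/4) − (3F/2) + F = 2.
Multiply by 8: (6 − 12 + 8)F = 16, i.e. 2F = 16.
So F = 8, E = 3·8/2 = 12, V = 3·8/4 = 6.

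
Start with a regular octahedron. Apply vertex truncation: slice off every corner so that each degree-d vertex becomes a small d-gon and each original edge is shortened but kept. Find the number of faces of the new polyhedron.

14

The base solid has V = 6, E = 12, F = 8.
Truncation replaces each original edge-end by a new vertex, so V′ = 2E = 24.
Each original edge survives, and each old vertex of degree d contributes d new edges; summing degrees gives Σd = 2E, so E′ = E + 2E = 3E = 36.
Each original face survives and each original vertex becomes one new face: F′ = F + V = 14.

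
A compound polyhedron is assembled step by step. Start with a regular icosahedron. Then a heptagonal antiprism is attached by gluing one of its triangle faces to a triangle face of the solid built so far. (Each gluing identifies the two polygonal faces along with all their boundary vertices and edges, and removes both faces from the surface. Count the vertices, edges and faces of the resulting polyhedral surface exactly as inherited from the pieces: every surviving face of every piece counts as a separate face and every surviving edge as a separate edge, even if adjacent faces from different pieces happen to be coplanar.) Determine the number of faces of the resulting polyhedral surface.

A regular icosahedron: V=12, E=30, F=20.
Attach a heptagonal antiprism (V=14, E=28, F=16) along a 3-gon: merge 3 vertices and 3 edges, delete both glued faces → V=23, E=55, F=34.
Check: V − E + F = 23 − 55 + 34 = 2.

34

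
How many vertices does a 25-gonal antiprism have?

An antiprism on an n-gon has two n-gon caps and 2n triangles: V = 2·25 = 50, E = 4·25 = 100, F = 2·25 + 2 = 52.

50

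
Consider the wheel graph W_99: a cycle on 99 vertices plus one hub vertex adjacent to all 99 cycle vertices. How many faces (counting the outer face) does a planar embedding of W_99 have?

W_99 has V = 99 + 1 = 100 vertices and E = 2·99 = 198 edges.
By Euler's formula F = 2 − V + E = 2 − 100 + 198 = 100.

100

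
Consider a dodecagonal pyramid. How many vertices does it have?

A pyramid on an n-gon base has one n-gon and n triangles: V = 12 + 1 = 13, E = 2·12 = 24, F = 12 + 1 = 13.

13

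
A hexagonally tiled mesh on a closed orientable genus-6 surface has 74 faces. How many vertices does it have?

138

χ = 2 − 2·6 = -10, and every face is a hexagon so 6F = 2E.
E = 6·74/2 = 222. Then V = -10 + E − F = -10 + 222 − 74 = 138.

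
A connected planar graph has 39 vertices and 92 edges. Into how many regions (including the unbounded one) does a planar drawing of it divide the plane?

55

Euler's formula for a connected plane graph: V − E + F = 2, so F = 2 − 39 + 92 = 55.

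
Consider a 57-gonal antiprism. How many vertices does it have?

114

An antiprism on an n-gon has two n-gon caps and 2n triangles: V = 2·57 = 114, E = 4·57 = 228, F = 2·57 + 2 = 116.
Check: V − E + F = 114 − 228 + 116 = 2.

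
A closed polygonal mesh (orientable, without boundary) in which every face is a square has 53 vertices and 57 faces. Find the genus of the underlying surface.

Every face is a square, so 2E = 4·57 = 228, giving E = 114.
χ = V − E + F = 53 − 114 + 57 = -4.
For a closed orientable surface χ = 2 − 2g, so g = (2 − (-4))/2 = 3.

3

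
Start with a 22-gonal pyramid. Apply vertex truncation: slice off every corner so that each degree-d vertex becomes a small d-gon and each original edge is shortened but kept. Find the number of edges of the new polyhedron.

The base solid has V = 23, E = 44, F = 23.
Truncation replaces each original edge-end by a new vertex, so V′ = 2E = 88.
Each original edge survives, and each old vertex of degree d contributes d new edges; summing degrees gives Σd = 2E, so E′ = E + 2E = 3E = 132.
Each original face survives and each original vertex becomes one new face: F′ = F + V = 46.

132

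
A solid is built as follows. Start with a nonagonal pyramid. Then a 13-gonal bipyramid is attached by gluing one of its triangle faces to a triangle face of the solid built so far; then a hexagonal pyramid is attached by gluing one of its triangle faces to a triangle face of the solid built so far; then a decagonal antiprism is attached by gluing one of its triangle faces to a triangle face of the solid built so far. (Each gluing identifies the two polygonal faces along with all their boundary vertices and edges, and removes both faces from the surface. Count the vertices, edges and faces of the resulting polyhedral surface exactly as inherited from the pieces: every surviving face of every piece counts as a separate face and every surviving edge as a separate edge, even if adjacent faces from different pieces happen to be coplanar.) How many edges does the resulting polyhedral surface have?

100

A nonagonal pyramid: V=10, E=18, F=10.
Attach a 13-gonal bipyramid (V=15, E=39, F=26) along a 3-gon: merge 3 vertices and 3 edges, delete both glued faces → V=22, E=54, F=34.
Attach a hexagonal pyramid (V=7, E=12, F=7) along a 3-gon: merge 3 vertices and 3 edges, delete both glued faces → V=26, E=63, F=39.
Attach a decagonal antiprism (V=20, E=40, F=22) along a 3-gon: merge 3 vertices and 3 edges, delete both glued faces → V=43, E=100, F=59.
Check: V − E + F = 43 − 100 + 59 = 2.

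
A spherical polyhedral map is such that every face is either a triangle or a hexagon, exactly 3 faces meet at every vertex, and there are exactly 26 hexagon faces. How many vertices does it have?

Let x be the number of triangles; then F = 26 + x.
Edge–face incidences: 2E = 6·26 + 3·x = 156 + 3x.
Every vertex has degree 3, so 3V = 2E.
Euler: V − E + F = 2 ⇒ (2E)/3 − E + (26 + x) = 2.
Multiply by 6: 2·(2E) − 3·(2E) + 6·(26 + x) = 12, i.e. 156 + 6x − (156 + 3x) = 12.
Collecting terms: 3x = 12, so x = 4.
Then 2E = 156 + 3·4 = 168, so E = 84, V = 2E/3 = 56, F = 26 + 4 = 30.

56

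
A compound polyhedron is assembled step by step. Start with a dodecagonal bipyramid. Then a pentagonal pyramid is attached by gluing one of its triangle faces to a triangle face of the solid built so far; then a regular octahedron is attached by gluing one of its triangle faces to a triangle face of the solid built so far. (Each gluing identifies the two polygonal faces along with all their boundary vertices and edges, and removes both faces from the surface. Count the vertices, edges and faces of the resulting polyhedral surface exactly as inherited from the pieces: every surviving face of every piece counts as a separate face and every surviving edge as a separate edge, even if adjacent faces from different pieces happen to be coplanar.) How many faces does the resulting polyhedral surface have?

34

A dodecagonal bipyramid: V=14, E=36, F=24.
Attach a pentagonal pyramid (V=6, E=10, F=6) along a 3-gon: merge 3 vertices and 3 edges, delete both glued faces → V=17, E=43, F=28.
Attach a regular octahedron (V=6, E=12, F=8) along a 3-gon: merge 3 vertices and 3 edges, delete both glued faces → V=20, E=52, F=34.
Check: V − E + F = 20 − 52 + 34 = 2.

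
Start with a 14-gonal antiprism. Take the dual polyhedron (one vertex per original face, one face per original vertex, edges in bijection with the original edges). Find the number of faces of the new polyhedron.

The base solid has V = 28, E = 56, F = 30.
The dual swaps V and F and preserves E: V′ = F = 30, E′ = E = 56, F′ = V = 28.

28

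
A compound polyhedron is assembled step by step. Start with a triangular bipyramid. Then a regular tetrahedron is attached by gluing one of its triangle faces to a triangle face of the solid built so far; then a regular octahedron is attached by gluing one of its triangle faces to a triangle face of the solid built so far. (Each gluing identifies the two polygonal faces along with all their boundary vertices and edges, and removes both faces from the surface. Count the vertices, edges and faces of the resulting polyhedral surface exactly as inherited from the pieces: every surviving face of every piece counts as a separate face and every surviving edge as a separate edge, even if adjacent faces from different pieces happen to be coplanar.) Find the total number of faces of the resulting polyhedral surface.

A triangular bipyramid: V=5, E=9, F=6.
Attach a regular tetrahedron (V=4, E=6, F=4) along a 3-gon: merge 3 vertices and 3 edges, delete both glued faces → V=6, E=12, F=8.
Attach a regular octahedron (V=6, E=12, F=8) along a 3-gon: merge 3 vertices and 3 edges, delete both glued faces → V=9, E=21, F=14.
Check: V − E + F = 9 − 21 + 14 = 2.

14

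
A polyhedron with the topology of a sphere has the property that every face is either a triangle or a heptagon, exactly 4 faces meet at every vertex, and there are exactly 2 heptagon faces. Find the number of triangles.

14

Let x be the number of triangles; then F = 2 + x.
Edge–face incidences: 2E = 7·2 + 3·x = 14 + 3x.
Every vertex has degree 4, so 4V = 2E.
Euler: V − E + F = 2 ⇒ (2E)/4 − E + (2 + x) = 2.
Multiply by 8: 2·(2E) − 4·(2E) + 8·(2 + x) = 16, i.e. 16 + 8x − 2·(14 + 3x) = 16.
Collecting terms: 2x − 12 = 16, so 2x = 28, so x = 14.
Then 2E = 14 + 3·14 = 56, so E = 28, V = 2E/4 = 14, F = 2 + 14 = 16.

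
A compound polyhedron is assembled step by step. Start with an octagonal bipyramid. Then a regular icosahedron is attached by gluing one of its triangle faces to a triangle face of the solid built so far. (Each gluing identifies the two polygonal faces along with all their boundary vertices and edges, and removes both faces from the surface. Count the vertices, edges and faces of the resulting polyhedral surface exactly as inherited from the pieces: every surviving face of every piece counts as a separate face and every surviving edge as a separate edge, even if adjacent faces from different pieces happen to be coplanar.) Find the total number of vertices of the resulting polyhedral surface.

19

An octagonal bipyramid: V=10, E=24, F=16.
Attach a regular icosahedron (V=12, E=30, F=20) along a 3-gon: merge 3 vertices and 3 edges, delete both glued faces → V=19, E=51, F=34.
Check: V − E + F = 19 − 51 + 34 = 2.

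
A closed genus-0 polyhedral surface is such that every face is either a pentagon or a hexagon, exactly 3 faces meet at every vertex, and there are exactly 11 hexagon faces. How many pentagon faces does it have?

Let x be the number of pentagons; then F = 11 + x.
Edge–face incidences: 2E = 6·11 + 5·x = 66 + 5x.
Every vertex has degree 3, so 3V = 2E.
Euler: V − E + F = 2 ⇒ (2E)/3 − E + (11 + x) = 2.
Multiply by 6: 2·(2E) − 3·(2E) + 6·(11 + x) = 12, i.e. 66 + 6x − (66 + 5x) = 12.
Collecting terms: x = 12.
Then 2E = 66 + 5·12 = 126, so E = 63, V = 2E/3 = 42, F = 11 + 12 = 23.

12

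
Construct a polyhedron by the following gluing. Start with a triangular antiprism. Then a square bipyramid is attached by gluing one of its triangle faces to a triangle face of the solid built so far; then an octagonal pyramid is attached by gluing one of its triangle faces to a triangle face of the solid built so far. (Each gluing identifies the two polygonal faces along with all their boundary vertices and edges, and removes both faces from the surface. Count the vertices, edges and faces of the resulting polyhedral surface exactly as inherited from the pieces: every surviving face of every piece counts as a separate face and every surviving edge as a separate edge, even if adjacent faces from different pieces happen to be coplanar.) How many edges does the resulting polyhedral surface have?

A triangular antiprism: V=6, E=12, F=8.
Attach a square bipyramid (V=6, E=12, F=8) along a 3-gon: merge 3 vertices and 3 edges, delete both glued faces → V=9, E=21, F=14.
Attach an octagonal pyramid (V=9, E=16, F=9) along a 3-gon: merge 3 vertices and 3 edges, delete both glued faces → V=15, E=34, F=21.
Check: V − E + F = 15 − 34 + 21 = 2.

34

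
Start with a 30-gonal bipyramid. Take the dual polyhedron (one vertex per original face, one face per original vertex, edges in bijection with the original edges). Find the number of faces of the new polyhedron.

The base solid has V = 32, E = 90, F = 60.
The dual swaps V and F and preserves E: V′ = F = 60, E′ = E = 90, F′ = V = 32.

32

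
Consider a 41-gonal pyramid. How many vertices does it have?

A pyramid on an n-gon base has one n-gon and n triangles: V = 41 + 1 = 42, E = 2·41 = 82, F = 41 + 1 = 42.

42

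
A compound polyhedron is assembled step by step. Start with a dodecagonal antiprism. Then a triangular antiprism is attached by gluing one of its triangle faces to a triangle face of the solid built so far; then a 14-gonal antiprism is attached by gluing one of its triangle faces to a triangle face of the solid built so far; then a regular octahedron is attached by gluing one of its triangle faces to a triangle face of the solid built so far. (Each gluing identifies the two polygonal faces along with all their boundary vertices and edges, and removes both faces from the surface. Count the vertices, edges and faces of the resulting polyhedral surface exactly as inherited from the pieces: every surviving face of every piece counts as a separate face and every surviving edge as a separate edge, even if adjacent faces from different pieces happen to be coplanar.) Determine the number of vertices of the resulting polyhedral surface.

55

A dodecagonal antiprism: V=24, E=48, F=26.
Attach a triangular antiprism (V=6, E=12, F=8) along a 3-gon: merge 3 vertices and 3 edges, delete both glued faces → V=27, E=57, F=32.
Attach a 14-gonal antiprism (V=28, E=56, F=30) along a 3-gon: merge 3 vertices and 3 edges, delete both glued faces → V=52, E=110, F=60.
Attach a regular octahedron (V=6, E=12, F=8) along a 3-gon: merge 3 vertices and 3 edges, delete both glued faces → V=55, E=119, F=66.
Check: V − E + F = 55 − 119 + 66 = 2.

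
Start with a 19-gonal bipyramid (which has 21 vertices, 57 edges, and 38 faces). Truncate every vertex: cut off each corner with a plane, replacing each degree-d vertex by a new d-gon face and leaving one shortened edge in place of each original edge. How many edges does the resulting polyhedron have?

171

Truncation replaces each original edge-end by a new vertex, so V′ = 2E = 114.
Each original edge survives, and each old vertex of degree d contributes d new edges; summing degrees gives Σd = 2E, so E′ = E + 2E = 3E = 171.
Each original face survives and each original vertex becomes one new face: F′ = F + V = 59.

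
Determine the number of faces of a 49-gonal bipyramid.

A bipyramid over an n-gon has 2n triangular faces and n + 2 vertices: V = 49 + 2 = 51, E = 3·49 = 147, F = 2·49 = 98.

98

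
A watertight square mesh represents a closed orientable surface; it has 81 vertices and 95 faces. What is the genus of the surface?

Every face is a square, so 2E = 4·95 = 380, giving E = 190.
χ = V − E + F = 81 − 190 + 95 = -14.
For a closed orientable surface χ = 2 − 2g, so g = (2 − (-14))/2 = 8.

8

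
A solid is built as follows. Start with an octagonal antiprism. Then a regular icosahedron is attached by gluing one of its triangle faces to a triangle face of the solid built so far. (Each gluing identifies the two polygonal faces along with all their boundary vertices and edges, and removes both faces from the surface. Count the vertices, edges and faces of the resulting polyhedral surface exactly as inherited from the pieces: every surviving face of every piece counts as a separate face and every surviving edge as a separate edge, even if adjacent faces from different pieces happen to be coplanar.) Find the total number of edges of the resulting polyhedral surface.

59

An octagonal antiprism: V=16, E=32, F=18.
Attach a regular icosahedron (V=12, E=30, F=20) along a 3-gon: merge 3 vertices and 3 edges, delete both glued faces → V=25, E=59, F=36.
Check: V − E + F = 25 − 59 + 36 = 2.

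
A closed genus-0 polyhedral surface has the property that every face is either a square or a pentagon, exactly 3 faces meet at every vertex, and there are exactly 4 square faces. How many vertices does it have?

12

Let x be the number of pentagons; then F = 4 + x.
Edge–face incidences: 2E = 4·4 + 5·x = 16 + 5x.
Every vertex has degree 3, so 3V = 2E.
Euler: V − E + F = 2 ⇒ (2E)/3 − E + (4 + x) = 2.
Multiply by 6: 2·(2E) − 3·(2E) + 6·(4 + x) = 12, i.e. 24 + 6x − (16 + 5x) = 12.
Collecting terms: x + 8 = 12, so x = 4.
Then 2E = 16 + 5·4 = 36, so E = 18, V = 2E/3 = 12, F = 4 + 4 = 8.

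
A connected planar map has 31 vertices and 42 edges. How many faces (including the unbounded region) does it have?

13

Euler's formula for a connected plane graph: V − E + F = 2, so F = 2 − 31 + 42 = 13.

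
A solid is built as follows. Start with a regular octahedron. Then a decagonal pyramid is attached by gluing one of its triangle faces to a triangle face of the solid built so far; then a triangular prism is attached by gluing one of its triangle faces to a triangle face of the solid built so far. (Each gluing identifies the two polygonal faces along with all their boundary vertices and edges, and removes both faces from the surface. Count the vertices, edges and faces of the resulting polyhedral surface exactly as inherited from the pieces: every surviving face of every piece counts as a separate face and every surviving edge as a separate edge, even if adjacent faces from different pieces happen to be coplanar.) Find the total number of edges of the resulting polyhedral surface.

A regular octahedron: V=6, E=12, F=8.
Attach a decagonal pyramid (V=11, E=20, F=11) along a 3-gon: merge 3 vertices and 3 edges, delete both glued faces → V=14, E=29, F=17.
Attach a triangular prism (V=6, E=9, F=5) along a 3-gon: merge 3 vertices and 3 edges, delete both glued faces → V=17, E=35, F=20.
Check: V − E + F = 17 − 35 + 20 = 2.

35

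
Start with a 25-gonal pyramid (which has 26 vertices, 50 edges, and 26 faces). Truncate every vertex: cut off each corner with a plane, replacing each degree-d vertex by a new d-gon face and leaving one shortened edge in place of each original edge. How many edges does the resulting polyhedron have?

150

Truncation replaces each original edge-end by a new vertex, so V′ = 2E = 100.
Each original edge survives, and each old vertex of degree d contributes d new edges; summing degrees gives Σd = 2E, so E′ = E + 2E = 3E = 150.
Each original face survives and each original vertex becomes one new face: F′ = F + V = 52.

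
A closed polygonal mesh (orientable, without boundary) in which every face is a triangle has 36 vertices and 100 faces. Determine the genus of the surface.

8

Every face is a triangle, so 2E = 3·100 = 300, giving E = 150.
χ = V − E + F = 36 − 150 + 100 = -14.
For a closed orientable surface χ = 2 − 2g, so g = (2 − (-14))/2 = 8.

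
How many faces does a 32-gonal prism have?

A prism on an n-gon has two n-gon bases and n rectangular sides: V = 2·32 = 64, E = 3·32 = 96, F = 32 + 2 = 34.

34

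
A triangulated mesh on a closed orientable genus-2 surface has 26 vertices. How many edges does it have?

χ = 2 − 2·2 = -2, and every face is a triangle so 3F = 2E.
V − E + F = -2 with E = 3F/2 gives 26 − (3/2 − 1)·F = -2, so F = 56 and E = 84.

84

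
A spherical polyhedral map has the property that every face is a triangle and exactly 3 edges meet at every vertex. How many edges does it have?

Each face has 3 edges and each edge borders two faces, so 2E = 3F.
Each vertex has degree 3, so 3V = 2E and hence V = 3F/3.
Euler: V − E + F = 2 ⇒ (3F/3) − (3F/2) + F = 2.
Multiply by 6: (6 − 9 + 6)F = 12, i.e. 3F = 12.
So F = 4, E = 3·4/2 = 6, V = 3·4/3 = 4.

6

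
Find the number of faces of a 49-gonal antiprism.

An antiprism on an n-gon has two n-gon caps and 2n triangles: V = 2·49 = 98, E = 4·49 = 196, F = 2·49 + 2 = 100.

100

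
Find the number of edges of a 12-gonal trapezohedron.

48

The n-trapezohedron (dual of the n-antiprism) has V = 2·12 + 2 = 26, E = 4·12 = 48, F = 2·12 = 24.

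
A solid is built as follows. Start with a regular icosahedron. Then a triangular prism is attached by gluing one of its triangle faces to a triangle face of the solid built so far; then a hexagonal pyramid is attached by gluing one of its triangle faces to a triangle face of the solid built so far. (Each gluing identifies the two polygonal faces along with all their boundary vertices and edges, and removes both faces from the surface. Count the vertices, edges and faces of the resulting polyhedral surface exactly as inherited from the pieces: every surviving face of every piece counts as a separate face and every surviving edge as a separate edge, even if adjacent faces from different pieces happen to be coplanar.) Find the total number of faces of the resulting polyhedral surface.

28

A regular icosahedron: V=12, E=30, F=20.
Attach a triangular prism (V=6, E=9, F=5) along a 3-gon: merge 3 vertices and 3 edges, delete both glued faces → V=15, E=36, F=23.
Attach a hexagonal pyramid (V=7, E=12, F=7) along a 3-gon: merge 3 vertices and 3 edges, delete both glued faces → V=19, E=45, F=28.
Check: V − E + F = 19 − 45 + 28 = 2.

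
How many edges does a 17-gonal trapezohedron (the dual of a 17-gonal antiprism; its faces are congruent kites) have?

The n-trapezohedron (dual of the n-antiprism) has V = 2·17 + 2 = 36, E = 4·17 = 68, F = 2·17 = 34.

68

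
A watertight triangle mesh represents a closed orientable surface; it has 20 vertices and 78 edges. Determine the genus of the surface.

4

Every face is a triangle and each edge borders two faces, so 3F = 2·78, giving F = 52.
χ = V − E + F = 20 − 78 + 52 = -6.
For a closed orientable surface χ = 2 − 2g, so g = (2 − (-6))/2 = 4.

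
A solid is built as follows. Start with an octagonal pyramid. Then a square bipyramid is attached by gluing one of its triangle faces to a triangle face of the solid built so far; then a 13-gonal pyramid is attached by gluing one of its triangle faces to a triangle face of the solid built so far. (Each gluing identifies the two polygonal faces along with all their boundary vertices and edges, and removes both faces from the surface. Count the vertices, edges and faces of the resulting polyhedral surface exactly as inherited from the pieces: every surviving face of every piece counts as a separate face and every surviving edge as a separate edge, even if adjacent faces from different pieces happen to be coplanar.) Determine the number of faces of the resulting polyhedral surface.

27

An octagonal pyramid: V=9, E=16, F=9.
Attach a square bipyramid (V=6, E=12, F=8) along a 3-gon: merge 3 vertices and 3 edges, delete both glued faces → V=12, E=25, F=15.
Attach a 13-gonal pyramid (V=14, E=26, F=14) along a 3-gon: merge 3 vertices and 3 edges, delete both glued faces → V=23, E=48, F=27.
Check: V − E + F = 23 − 48 + 27 = 2.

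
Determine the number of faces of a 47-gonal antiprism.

96

An antiprism on an n-gon has two n-gon caps and 2n triangles: V = 2·47 = 94, E = 4·47 = 188, F = 2·47 + 2 = 96.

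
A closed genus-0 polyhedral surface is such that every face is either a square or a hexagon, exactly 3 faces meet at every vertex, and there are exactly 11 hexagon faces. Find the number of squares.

6

Let x be the number of squares; then F = 11 + x.
Edge–face incidences: 2E = 6·11 + 4·x = 66 + 4x.
Every vertex has degree 3, so 3V = 2E.
Euler: V − E + F = 2 ⇒ (2E)/3 − E + (11 + x) = 2.
Multiply by 6: 2·(2E) − 3·(2E) + 6·(11 + x) = 12, i.e. 66 + 6x − (66 + 4x) = 12.
Collecting terms: 2x = 12, so x = 6.
Then 2E = 66 + 4·6 = 90, so E = 45, V = 2E/3 = 30, F = 11 + 6 = 17.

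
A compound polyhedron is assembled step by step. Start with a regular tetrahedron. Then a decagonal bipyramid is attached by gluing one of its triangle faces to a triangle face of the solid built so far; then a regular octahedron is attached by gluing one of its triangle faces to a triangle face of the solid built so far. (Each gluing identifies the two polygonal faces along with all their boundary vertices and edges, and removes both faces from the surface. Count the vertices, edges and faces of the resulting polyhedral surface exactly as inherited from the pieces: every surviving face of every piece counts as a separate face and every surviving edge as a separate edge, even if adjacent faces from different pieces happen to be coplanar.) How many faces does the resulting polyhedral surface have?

A regular tetrahedron: V=4, E=6, F=4.
Attach a decagonal bipyramid (V=12, E=30, F=20) along a 3-gon: merge 3 vertices and 3 edges, delete both glued faces → V=13, E=33, F=22.
Attach a regular octahedron (V=6, E=12, F=8) along a 3-gon: merge 3 vertices and 3 edges, delete both glued faces → V=16, E=42, F=28.
Check: V − E + F = 16 − 42 + 28 = 2.

28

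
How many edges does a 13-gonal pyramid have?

A pyramid on an n-gon base has one n-gon and n triangles: V = 13 + 1 = 14, E = 2·13 = 26, F = 13 + 1 = 14.

26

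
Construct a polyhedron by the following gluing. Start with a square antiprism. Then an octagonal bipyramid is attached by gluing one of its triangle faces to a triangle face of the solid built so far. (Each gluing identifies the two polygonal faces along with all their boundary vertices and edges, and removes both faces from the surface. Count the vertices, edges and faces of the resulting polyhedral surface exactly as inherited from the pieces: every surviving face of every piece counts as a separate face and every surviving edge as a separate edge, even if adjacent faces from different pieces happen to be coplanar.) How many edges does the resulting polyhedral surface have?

37

A square antiprism: V=8, E=16, F=10.
Attach an octagonal bipyramid (V=10, E=24, F=16) along a 3-gon: merge 3 vertices and 3 edges, delete both glued faces → V=15, E=37, F=24.
Check: V − E + F = 15 − 37 + 24 = 2.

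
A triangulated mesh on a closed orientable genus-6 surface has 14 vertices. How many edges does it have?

χ = 2 − 2·6 = -10, and every face is a triangle so 3F = 2E.
V − E + F = -10 with E = 3F/2 gives 14 − (3/2 − 1)·F = -10, so F = 48 and E = 72.

72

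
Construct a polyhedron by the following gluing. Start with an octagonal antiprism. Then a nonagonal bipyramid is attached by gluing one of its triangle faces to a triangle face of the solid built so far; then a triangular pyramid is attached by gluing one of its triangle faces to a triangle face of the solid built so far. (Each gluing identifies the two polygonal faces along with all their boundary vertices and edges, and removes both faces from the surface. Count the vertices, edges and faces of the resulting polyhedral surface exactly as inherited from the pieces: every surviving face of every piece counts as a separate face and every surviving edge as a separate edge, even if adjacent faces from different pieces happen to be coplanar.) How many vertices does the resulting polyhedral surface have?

An octagonal antiprism: V=16, E=32, F=18.
Attach a nonagonal bipyramid (V=11, E=27, F=18) along a 3-gon: merge 3 vertices and 3 edges, delete both glued faces → V=24, E=56, F=34.
Attach a triangular pyramid (V=4, E=6, F=4) along a 3-gon: merge 3 vertices and 3 edges, delete both glued faces → V=25, E=59, F=36.
Check: V − E + F = 25 − 59 + 36 = 2.

25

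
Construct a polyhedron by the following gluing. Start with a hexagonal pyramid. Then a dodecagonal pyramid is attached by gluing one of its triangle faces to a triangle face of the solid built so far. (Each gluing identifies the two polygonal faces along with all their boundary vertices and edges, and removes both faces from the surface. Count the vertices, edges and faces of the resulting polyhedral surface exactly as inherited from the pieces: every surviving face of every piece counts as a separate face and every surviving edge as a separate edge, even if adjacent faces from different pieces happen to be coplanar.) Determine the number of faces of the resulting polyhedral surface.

18

A hexagonal pyramid: V=7, E=12, F=7.
Attach a dodecagonal pyramid (V=13, E=24, F=13) along a 3-gon: merge 3 vertices and 3 edges, delete both glued faces → V=17, E=33, F=18.
Check: V − E + F = 17 − 33 + 18 = 2.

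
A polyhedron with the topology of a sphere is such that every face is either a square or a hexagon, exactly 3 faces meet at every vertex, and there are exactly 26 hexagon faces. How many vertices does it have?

Let x be the number of squares; then F = 26 + x.
Edge–face incidences: 2E = 6·26 + 4·x = 156 + 4x.
Every vertex has degree 3, so 3V = 2E.
Euler: V − E + F = 2 ⇒ (2E)/3 − E + (26 + x) = 2.
Multiply by 6: 2·(2E) − 3·(2E) + 6·(26 + x) = 12, i.e. 156 + 6x − (156 + 4x) = 12.
Collecting terms: 2x = 12, so x = 6.
Then 2E = 156 + 4·6 = 180, so E = 90, V = 2E/3 = 60, F = 26 + 6 = 32.

60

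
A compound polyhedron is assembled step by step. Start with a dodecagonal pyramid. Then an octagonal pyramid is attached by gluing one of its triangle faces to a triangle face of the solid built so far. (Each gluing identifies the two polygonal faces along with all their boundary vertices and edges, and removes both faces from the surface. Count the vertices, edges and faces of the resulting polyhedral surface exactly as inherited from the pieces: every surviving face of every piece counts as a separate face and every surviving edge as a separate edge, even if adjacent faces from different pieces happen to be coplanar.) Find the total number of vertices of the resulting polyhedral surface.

A dodecagonal pyramid: V=13, E=24, F=13.
Attach an octagonal pyramid (V=9, E=16, F=9) along a 3-gon: merge 3 vertices and 3 edges, delete both glued faces → V=19, E=37, F=20.
Check: V − E + F = 19 − 37 + 20 = 2.

19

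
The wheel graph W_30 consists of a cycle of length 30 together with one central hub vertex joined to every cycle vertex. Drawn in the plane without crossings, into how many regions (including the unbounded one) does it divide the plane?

W_30 has V = 30 + 1 = 31 vertices and E = 2·30 = 60 edges.
By Euler's formula F = 2 − V + E = 2 − 31 + 60 = 31.

31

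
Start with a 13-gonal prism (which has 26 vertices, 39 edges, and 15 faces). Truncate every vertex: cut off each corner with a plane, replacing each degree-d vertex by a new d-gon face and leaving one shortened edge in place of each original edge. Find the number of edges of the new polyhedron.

Truncation replaces each original edge-end by a new vertex, so V′ = 2E = 78.
Each original edge survives, and each old vertex of degree d contributes d new edges; summing degrees gives Σd = 2E, so E′ = E + 2E = 3E = 117.
Each original face survives and each original vertex becomes one new face: F′ = F + V = 41.

117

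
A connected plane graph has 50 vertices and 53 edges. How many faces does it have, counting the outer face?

5

Euler's formula for a connected plane graph: V − E + F = 2, so F = 2 − 50 + 53 = 5.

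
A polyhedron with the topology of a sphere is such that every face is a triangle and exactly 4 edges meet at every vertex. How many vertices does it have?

Each face has 3 edges and each edge borders two faces, so 2E = 3F.
Each vertex has degree 4, so 4V = 2E and hence V = 3F/4.
Euler: V − E + F = 2 ⇒ (3F/4) − (3F/2) + F = 2.
Multiply by 8: (6 − 12 + 8)F = 16, i.e. 2F = 16.
So F = 8, E = 3·8/2 = 12, V = 3·8/4 = 6.

6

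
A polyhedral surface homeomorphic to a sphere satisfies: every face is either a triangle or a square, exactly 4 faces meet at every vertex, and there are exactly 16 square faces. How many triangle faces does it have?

8

Let x be the number of triangles; then F = 16 + x.
Edge–face incidences: 2E = 4·16 + 3·x = 64 + 3x.
Every vertex has degree 4, so 4V = 2E.
Euler: V − E + F = 2 ⇒ (2E)/4 − E + (16 + x) = 2.
Multiply by 8: 2·(2E) − 4·(2E) + 8·(16 + x) = 16, i.e. 128 + 8x − 2·(64 + 3x) = 16.
Collecting terms: 2x = 16, so x = 8.
Then 2E = 64 + 3·8 = 88, so E = 44, V = 2E/4 = 22, F = 16 + 8 = 24.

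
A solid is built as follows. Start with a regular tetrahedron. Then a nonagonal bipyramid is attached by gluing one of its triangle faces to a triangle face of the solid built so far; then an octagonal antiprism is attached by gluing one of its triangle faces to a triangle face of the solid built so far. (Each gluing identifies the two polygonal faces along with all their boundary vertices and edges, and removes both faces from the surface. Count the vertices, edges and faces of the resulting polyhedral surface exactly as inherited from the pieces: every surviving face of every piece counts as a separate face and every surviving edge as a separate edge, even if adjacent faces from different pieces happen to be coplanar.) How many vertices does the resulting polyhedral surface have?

A regular tetrahedron: V=4, E=6, F=4.
Attach a nonagonal bipyramid (V=11, E=27, F=18) along a 3-gon: merge 3 vertices and 3 edges, delete both glued faces → V=12, E=30, F=20.
Attach an octagonal antiprism (V=16, E=32, F=18) along a 3-gon: merge 3 vertices and 3 edges, delete both glued faces → V=25, E=59, F=36.
Check: V − E + F = 25 − 59 + 36 = 2.

25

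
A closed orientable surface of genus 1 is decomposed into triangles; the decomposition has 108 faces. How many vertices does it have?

χ = 2 − 2·1 = 0, and every face is a triangle so 3F = 2E.
E = 3·108/2 = 162. Then V = 0 + E − F = 0 + 162 − 108 = 54.

54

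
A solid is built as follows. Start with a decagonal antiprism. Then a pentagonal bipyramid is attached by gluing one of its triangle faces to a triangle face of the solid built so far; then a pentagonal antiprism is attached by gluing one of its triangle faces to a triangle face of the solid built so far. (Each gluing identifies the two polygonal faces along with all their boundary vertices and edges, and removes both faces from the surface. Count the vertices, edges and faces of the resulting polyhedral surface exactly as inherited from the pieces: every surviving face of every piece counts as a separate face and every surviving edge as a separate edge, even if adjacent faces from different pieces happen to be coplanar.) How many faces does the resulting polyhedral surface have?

40

A decagonal antiprism: V=20, E=40, F=22.
Attach a pentagonal bipyramid (V=7, E=15, F=10) along a 3-gon: merge 3 vertices and 3 edges, delete both glued faces → V=24, E=52, F=30.
Attach a pentagonal antiprism (V=10, E=20, F=12) along a 3-gon: merge 3 vertices and 3 edges, delete both glued faces → V=31, E=69, F=40.
Check: V − E + F = 31 − 69 + 40 = 2.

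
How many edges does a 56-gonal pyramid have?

112

A pyramid on an n-gon base has one n-gon and n triangles: V = 56 + 1 = 57, E = 2·56 = 112, F = 56 + 1 = 57.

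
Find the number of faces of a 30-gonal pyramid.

31

A pyramid on an n-gon base has one n-gon and n triangles: V = 30 + 1 = 31, E = 2·30 = 60, F = 30 + 1 = 31.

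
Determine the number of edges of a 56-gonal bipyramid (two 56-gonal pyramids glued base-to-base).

168

A bipyramid over an n-gon has 2n triangular faces and n + 2 vertices: V = 56 + 2 = 58, E = 3·56 = 168, F = 2·56 = 112.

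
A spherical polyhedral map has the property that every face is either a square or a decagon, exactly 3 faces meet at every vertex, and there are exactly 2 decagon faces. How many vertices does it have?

Let x be the number of squares; then F = 2 + x.
Edge–face incidences: 2E = 10·2 + 4·x = 20 + 4x.
Every vertex has degree 3, so 3V = 2E.
Euler: V − E + F = 2 ⇒ (2E)/3 − E + (2 + x) = 2.
Multiply by 6: 2·(2E) − 3·(2E) + 6·(2 + x) = 12, i.e. 12 + 6x − (20 + 4x) = 12.
Collecting terms: 2x − 8 = 12, so 2x = 20, so x = 10.
Then 2E = 20 + 4·10 = 60, so E = 30, V = 2E/3 = 20, F = 2 + 10 = 12.

20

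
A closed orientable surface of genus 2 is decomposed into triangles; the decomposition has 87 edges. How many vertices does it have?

χ = 2 − 2·2 = -2, and every face is a triangle so 3F = 2E.
F = 2E/3 = 58. Then V = -2 + E − F = -2 + 87 − 58 = 27.

27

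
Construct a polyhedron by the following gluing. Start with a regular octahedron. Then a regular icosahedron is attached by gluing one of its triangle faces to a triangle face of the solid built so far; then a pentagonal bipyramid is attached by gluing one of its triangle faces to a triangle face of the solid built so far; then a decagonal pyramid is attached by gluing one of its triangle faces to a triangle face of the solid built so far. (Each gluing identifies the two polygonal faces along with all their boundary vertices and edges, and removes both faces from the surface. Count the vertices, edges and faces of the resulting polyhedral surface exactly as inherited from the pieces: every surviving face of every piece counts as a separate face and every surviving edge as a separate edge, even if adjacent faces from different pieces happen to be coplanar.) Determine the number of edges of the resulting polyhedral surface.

A regular octahedron: V=6, E=12, F=8.
Attach a regular icosahedron (V=12, E=30, F=20) along a 3-gon: merge 3 vertices and 3 edges, delete both glued faces → V=15, E=39, F=26.
Attach a pentagonal bipyramid (V=7, E=15, F=10) along a 3-gon: merge 3 vertices and 3 edges, delete both glued faces → V=19, E=51, F=34.
Attach a decagonal pyramid (V=11, E=20, F=11) along a 3-gon: merge 3 vertices and 3 edges, delete both glued faces → V=27, E=68, F=43.
Check: V − E + F = 27 − 68 + 43 = 2.

68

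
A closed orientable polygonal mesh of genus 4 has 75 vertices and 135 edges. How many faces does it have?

54

For a closed orientable surface of genus 4, χ = 2 − 2·4 = -6.
F = -6 − V + E = -6 − 75 + 135 = 54.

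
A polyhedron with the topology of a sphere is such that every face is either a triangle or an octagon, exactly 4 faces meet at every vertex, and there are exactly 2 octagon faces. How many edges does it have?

32

Let x be the number of triangles; then F = 2 + x.
Edge–face incidences: 2E = 8·2 + 3·x = 16 + 3x.
Every vertex has degree 4, so 4V = 2E.
Euler: V − E + F = 2 ⇒ (2E)/4 − E + (2 + x) = 2.
Multiply by 8: 2·(2E) − 4·(2E) + 8·(2 + x) = 16, i.e. 16 + 8x − 2·(16 + 3x) = 16.
Collecting terms: 2x − 16 = 16, so 2x = 32, so x = 16.
Then 2E = 16 + 3·16 = 64, so E = 32, V = 2E/4 = 16, F = 2 + 16 = 18.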